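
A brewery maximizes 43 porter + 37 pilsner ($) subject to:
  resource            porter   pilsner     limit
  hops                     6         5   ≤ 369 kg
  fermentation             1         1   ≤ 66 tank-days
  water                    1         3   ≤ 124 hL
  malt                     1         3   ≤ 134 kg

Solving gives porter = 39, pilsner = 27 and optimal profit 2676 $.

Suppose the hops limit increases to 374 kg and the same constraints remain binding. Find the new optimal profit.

Check each constraint at x*: hops 369/369 (tight); fermentation 66/66 (tight); water 120/124 (slack 4); malt 120/134 (slack 14).
Slack constraints have shadow price 0 (complementary slackness).
From A_Bᵀ y = c: 6·y_hops + 1·y_fermentation = 43; 5·y_hops + 1·y_fermentation = 37.
→ y_hops = 6 and y_fermentation = 7.
Δz = y_hops·Δb = 6 × (5) = 30, so new z* = 2676 + 30 = 2706.

2706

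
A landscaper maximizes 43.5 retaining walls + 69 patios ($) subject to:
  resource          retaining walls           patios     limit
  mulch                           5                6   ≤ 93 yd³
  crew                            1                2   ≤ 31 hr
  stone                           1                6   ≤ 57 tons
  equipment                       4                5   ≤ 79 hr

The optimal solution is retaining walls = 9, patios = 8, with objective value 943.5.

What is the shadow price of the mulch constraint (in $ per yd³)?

Check each constraint at x*: mulch 93/93 (tight); crew 25/31 (slack 6); stone 57/57 (tight); equipment 76/79 (slack 3).
By complementary slackness, y = 0 for the non-binding constraints.
The binding rows give the dual system: 5·y_mulch + 1·y_stone = 43.5 and 6·y_mulch + 6·y_stone = 69.
→ y_mulch = 8 and y_stone = 3.5.
Shadow price of mulch = 8.

8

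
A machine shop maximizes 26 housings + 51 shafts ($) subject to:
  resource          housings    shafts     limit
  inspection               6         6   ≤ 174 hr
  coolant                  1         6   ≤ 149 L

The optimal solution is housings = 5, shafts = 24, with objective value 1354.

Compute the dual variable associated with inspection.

Check each constraint at x*: inspection 174/174 (tight); coolant 149/149 (tight).
Dual feasibility on the basic columns requires 6·y_inspection + 1·y_coolant = 26, 6·y_inspection + 6·y_coolant = 51.
→ y_inspection = 3.5 and y_coolant = 5.
Shadow price of inspection = 3.5.

3.5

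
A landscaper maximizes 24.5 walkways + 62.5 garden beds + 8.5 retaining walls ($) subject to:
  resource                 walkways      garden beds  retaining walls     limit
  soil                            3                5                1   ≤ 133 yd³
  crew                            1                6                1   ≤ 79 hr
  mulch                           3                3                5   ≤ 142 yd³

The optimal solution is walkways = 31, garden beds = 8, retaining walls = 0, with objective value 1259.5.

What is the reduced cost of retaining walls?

-3

Check each constraint at x*: soil 133/133 (tight); crew 79/79 (tight); mulch 117/142 (slack 25).
Since mulch is not tight, its dual is 0.
From A_Bᵀ y = c: 3·y_soil + 1·y_crew = 24.5; 5·y_soil + 6·y_crew = 62.5.
Solving: y_soil = 6.5, y_crew = 5.
Reduced cost of retaining walls: c₃ − yᵀa₃ = 8.5 − (6.5·1 + 5·1) = 8.5 − 11.5 = -3.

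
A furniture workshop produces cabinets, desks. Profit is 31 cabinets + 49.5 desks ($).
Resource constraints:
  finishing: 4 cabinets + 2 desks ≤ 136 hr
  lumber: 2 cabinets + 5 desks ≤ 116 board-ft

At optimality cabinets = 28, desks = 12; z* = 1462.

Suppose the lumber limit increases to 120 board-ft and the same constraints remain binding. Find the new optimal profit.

Both finishing and lumber are binding at x*.
The binding rows give the dual system: 4·y_finishing + 2·y_lumber = 31 and 2·y_finishing + 5·y_lumber = 49.5.
→ y_finishing = 3.5 and y_lumber = 8.5.
Δz = y_lumber·Δb = 8.5 × (4) = 34, so new z* = 1462 + 34 = 1496.

1496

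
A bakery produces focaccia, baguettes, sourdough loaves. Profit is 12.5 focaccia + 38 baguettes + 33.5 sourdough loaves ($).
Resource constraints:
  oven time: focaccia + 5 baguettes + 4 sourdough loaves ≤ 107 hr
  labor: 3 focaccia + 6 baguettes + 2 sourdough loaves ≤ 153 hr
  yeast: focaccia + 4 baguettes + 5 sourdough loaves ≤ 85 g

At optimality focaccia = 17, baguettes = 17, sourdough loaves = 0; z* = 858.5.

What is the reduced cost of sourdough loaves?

-3

Check each constraint at x*: oven time 102/107 (slack 5); labor 153/153 (tight); yeast 85/85 (tight).
Since oven time is not tight, its dual is 0.
From A_Bᵀ y = c: 3·y_labor + 1·y_yeast = 12.5; 6·y_labor + 4·y_yeast = 38.
This yields shadow prices y_labor = 2, y_yeast = 6.5.
Reduced cost of sourdough loaves: c₃ − yᵀa₃ = 33.5 − (2·2 + 6.5·5) = 33.5 − 36.5 = -3.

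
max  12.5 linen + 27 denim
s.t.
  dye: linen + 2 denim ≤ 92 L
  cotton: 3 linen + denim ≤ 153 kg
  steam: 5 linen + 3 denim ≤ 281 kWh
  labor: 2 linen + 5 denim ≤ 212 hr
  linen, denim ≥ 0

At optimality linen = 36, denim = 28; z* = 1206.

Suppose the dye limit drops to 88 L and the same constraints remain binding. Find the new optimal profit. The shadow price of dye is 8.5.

1172

Δb = -4, so new z* = 1206 + (8.5)·(-4) = 1206 − 34 = 1172.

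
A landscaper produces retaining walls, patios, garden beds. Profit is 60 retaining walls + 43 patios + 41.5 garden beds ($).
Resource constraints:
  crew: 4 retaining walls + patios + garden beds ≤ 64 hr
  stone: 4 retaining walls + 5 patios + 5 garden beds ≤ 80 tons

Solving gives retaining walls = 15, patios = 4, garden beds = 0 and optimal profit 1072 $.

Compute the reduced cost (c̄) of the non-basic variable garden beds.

At the optimum: crew uses 64 of 64 (binding); stone uses 80 of 80 (binding).
The binding rows give the dual system: 4·y_crew + 4·y_stone = 60 and 1·y_crew + 5·y_stone = 43.
This yields shadow prices y_crew = 8, y_stone = 7.
Reduced cost of garden beds: c₃ − yᵀa₃ = 41.5 − (8·1 + 7·5) = 41.5 − 43 = -1.5.

-1.5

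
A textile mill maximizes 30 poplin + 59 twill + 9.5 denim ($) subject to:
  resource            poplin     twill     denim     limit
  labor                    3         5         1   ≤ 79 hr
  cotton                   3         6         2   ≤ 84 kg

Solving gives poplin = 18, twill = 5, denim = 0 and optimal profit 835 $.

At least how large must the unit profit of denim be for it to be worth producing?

19

Both labor and cotton are binding at x*.
Dual feasibility on the basic columns requires 3·y_labor + 3·y_cotton = 30, 5·y_labor + 6·y_cotton = 59.
→ y_labor = 1 and y_cotton = 9.
denim enters the basis when its profit ≥ yᵀa₃ = 1·1 + 9·2 = 19.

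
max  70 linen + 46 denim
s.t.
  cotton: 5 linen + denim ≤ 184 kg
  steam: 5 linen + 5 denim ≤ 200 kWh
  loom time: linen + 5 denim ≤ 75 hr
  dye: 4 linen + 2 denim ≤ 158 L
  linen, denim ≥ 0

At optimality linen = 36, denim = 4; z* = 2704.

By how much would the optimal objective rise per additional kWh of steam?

Binding: cotton and steam. Non-binding: loom time (19 unused), dye (6 unused).
Since loom time, dye are not tight, their duals are 0.
The binding rows give the dual system: 5·y_cotton + 5·y_steam = 70 and 1·y_cotton + 5·y_steam = 46.
This yields shadow prices y_cotton = 6, y_steam = 8.
Shadow price of steam = 8.

8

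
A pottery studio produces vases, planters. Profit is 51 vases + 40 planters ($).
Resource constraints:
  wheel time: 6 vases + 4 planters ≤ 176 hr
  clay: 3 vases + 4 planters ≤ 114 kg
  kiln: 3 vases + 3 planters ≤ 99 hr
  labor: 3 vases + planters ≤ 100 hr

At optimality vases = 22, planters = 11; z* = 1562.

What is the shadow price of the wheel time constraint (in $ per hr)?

Binding: wheel time and kiln. Non-binding: clay (4 unused), labor (23 unused).
Since clay, labor are not tight, their duals are 0.
Dual feasibility on the basic columns requires 6·y_wheel time + 3·y_kiln = 51, 4·y_wheel time + 3·y_kiln = 40.
This yields shadow prices y_wheel time = 5.5, y_kiln = 6.
Shadow price of wheel time = 5.5.

5.5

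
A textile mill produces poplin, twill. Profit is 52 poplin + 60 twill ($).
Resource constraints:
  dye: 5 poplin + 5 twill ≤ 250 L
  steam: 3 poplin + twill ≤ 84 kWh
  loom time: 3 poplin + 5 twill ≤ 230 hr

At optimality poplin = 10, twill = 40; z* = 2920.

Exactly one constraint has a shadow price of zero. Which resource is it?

steam

dye: 250/250 (binding)
steam: 70/84 (slack 14)
loom time: 230/230 (binding)
By complementary slackness, a constraint with positive slack has shadow price 0 → steam.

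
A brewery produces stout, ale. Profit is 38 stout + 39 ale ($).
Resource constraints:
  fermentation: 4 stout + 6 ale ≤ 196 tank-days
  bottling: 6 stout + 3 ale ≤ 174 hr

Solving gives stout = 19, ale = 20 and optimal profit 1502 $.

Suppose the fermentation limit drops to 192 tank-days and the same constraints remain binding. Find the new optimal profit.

At the optimum: fermentation uses 196 of 196 (binding); bottling uses 174 of 174 (binding).
From A_Bᵀ y = c: 4·y_fermentation + 6·y_bottling = 38; 6·y_fermentation + 3·y_bottling = 39.
→ y_fermentation = 5 and y_bottling = 3.
Δz = y_fermentation·Δb = 5 × (-4) = -20, so new z* = 1502 − 20 = 1482.

1482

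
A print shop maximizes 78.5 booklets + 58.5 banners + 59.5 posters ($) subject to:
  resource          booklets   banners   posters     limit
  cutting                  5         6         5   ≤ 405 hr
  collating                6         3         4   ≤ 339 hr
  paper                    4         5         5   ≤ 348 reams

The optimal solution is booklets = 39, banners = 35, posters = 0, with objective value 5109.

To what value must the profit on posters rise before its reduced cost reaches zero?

61.5

Check each constraint at x*: cutting 405/405 (tight); collating 339/339 (tight); paper 331/348 (slack 17).
Since paper is not tight, its dual is 0.
From A_Bᵀ y = c: 5·y_cutting + 6·y_collating = 78.5; 6·y_cutting + 3·y_collating = 58.5.
Solving: y_cutting = 5.5, y_collating = 8.5.
posters enters the basis when its profit ≥ yᵀa₃ = 5.5·5 + 8.5·4 = 61.5.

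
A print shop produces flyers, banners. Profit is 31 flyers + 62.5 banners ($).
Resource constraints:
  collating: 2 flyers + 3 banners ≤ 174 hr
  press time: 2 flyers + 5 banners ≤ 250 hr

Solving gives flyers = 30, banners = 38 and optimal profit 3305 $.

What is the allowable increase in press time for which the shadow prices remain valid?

40

Binding constraints: collating, press time. The basis is B = [[2,3],[2,5]] with det 4.
Per unit increase in press time, x* moves by d = (-0.75, 0.5).
The basis stays optimal until flyers reaches 0; allowable increase = 40 hr.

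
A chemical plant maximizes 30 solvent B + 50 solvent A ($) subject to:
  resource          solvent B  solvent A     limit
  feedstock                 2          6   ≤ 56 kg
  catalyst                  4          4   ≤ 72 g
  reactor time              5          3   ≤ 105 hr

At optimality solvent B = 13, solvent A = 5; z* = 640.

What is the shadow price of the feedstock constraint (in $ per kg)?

5

Check each constraint at x*: feedstock 56/56 (tight); catalyst 72/72 (tight); reactor time 80/105 (slack 25).
Slack constraints have shadow price 0 (complementary slackness).
From A_Bᵀ y = c: 2·y_feedstock + 4·y_catalyst = 30; 6·y_feedstock + 4·y_catalyst = 50.
→ y_feedstock = 5 and y_catalyst = 5.
Shadow price of feedstock = 5.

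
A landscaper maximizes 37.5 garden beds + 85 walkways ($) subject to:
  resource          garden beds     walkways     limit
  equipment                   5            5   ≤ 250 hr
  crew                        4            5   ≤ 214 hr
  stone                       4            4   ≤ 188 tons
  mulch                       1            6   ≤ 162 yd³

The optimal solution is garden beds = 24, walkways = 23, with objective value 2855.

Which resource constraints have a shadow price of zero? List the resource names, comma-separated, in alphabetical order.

equipment: 235/250 (slack 15)
crew: 211/214 (slack 3)
stone: 188/188 (binding)
mulch: 162/162 (binding)
By complementary slackness, a constraint with positive slack has shadow price 0 → crew, equipment.

crew, equipment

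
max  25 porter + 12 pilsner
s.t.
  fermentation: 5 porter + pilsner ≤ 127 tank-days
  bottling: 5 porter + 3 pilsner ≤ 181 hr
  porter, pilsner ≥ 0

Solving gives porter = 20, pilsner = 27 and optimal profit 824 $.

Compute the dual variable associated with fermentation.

1.5

At the optimum: fermentation uses 127 of 127 (binding); bottling uses 181 of 181 (binding).
From A_Bᵀ y = c: 5·y_fermentation + 5·y_bottling = 25; 1·y_fermentation + 3·y_bottling = 12.
Solving: y_fermentation = 1.5, y_bottling = 3.5.
Shadow price of fermentation = 1.5.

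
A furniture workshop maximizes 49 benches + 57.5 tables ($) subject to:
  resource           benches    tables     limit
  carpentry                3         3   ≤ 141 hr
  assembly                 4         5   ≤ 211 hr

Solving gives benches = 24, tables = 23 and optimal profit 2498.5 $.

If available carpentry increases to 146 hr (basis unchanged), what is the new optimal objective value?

Check each constraint at x*: carpentry 141/141 (tight); assembly 211/211 (tight).
From A_Bᵀ y = c: 3·y_carpentry + 4·y_assembly = 49; 3·y_carpentry + 5·y_assembly = 57.5.
This yields shadow prices y_carpentry = 5, y_assembly = 8.5.
Δz = y_carpentry·Δb = 5 × (5) = 25, so new z* = 2498.5 + 25 = 2523.5.

2523.5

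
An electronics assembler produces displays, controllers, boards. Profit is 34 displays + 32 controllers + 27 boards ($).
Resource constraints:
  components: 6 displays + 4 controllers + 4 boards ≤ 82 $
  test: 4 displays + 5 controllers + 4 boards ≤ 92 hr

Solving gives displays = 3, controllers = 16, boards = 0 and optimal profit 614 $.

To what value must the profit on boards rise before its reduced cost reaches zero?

28

Check each constraint at x*: components 82/82 (tight); test 92/92 (tight).
From A_Bᵀ y = c: 6·y_components + 4·y_test = 34; 4·y_components + 5·y_test = 32.
→ y_components = 3 and y_test = 4.
boards enters the basis when its profit ≥ yᵀa₃ = 3·4 + 4·4 = 28.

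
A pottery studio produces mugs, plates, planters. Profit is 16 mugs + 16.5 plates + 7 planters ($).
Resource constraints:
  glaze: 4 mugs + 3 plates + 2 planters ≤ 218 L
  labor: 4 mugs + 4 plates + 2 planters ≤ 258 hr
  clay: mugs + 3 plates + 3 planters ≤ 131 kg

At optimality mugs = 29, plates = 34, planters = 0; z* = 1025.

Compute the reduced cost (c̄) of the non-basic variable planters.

Check each constraint at x*: glaze 218/218 (tight); labor 252/258 (slack 6); clay 131/131 (tight).
Slack constraints have shadow price 0 (complementary slackness).
The binding rows give the dual system: 4·y_glaze + 1·y_clay = 16 and 3·y_glaze + 3·y_clay = 16.5.
→ y_glaze = 3.5 and y_clay = 2.
Reduced cost of planters: c₃ − yᵀa₃ = 7 − (3.5·2 + 2·3) = 7 − 13 = -6.

-6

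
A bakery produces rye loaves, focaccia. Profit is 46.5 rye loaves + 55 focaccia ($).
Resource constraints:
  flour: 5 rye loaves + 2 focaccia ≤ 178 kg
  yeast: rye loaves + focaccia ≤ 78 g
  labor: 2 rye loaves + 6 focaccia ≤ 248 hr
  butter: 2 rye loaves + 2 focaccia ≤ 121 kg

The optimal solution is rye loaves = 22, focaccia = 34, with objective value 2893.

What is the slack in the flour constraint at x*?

0

flour used = 5·22 + 2·34 = 178; slack = 178 − 178 = 0.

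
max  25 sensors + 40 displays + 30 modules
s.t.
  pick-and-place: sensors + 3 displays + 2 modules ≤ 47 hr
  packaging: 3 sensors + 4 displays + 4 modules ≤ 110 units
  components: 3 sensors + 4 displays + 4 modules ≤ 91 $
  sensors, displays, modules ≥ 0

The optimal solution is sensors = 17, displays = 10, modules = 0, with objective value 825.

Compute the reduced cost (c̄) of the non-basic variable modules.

-6

Binding: pick-and-place and components. Non-binding: packaging (19 unused).
Slack constraints have shadow price 0 (complementary slackness).
Dual feasibility on the basic columns requires 1·y_pick-and-place + 3·y_components = 25, 3·y_pick-and-place + 4·y_components = 40.
This yields shadow prices y_pick-and-place = 4, y_components = 7.
Reduced cost of modules: c₃ − yᵀa₃ = 30 − (4·2 + 7·4) = 30 − 36 = -6.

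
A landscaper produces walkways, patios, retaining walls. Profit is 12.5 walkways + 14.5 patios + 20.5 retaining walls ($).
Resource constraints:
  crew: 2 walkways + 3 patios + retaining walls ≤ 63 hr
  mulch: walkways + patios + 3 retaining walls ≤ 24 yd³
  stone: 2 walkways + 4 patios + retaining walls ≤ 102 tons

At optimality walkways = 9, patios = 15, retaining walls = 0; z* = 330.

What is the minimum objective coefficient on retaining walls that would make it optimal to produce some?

27.5

Check each constraint at x*: crew 63/63 (tight); mulch 24/24 (tight); stone 78/102 (slack 24).
Slack constraints have shadow price 0 (complementary slackness).
The binding rows give the dual system: 2·y_crew + 1·y_mulch = 12.5 and 3·y_crew + 1·y_mulch = 14.5.
Solving: y_crew = 2, y_mulch = 8.5.
retaining walls enters the basis when its profit ≥ yᵀa₃ = 2·1 + 8.5·3 = 27.5.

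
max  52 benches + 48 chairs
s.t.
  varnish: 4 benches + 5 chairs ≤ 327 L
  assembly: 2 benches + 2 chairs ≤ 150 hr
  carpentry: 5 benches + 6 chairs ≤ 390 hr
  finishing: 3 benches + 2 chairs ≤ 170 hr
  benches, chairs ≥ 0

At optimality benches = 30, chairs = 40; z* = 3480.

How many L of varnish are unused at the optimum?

7

varnish used = 4·30 + 5·40 = 320; slack = 327 − 320 = 7.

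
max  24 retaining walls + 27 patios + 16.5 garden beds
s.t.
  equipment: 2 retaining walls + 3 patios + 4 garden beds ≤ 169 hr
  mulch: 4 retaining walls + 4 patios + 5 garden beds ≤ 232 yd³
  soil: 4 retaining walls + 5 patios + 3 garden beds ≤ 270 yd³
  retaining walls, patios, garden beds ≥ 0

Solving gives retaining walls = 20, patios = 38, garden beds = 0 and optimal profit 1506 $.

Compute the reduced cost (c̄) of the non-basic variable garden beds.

At the optimum: equipment uses 154 of 169 (slack = 15); mulch uses 232 of 232 (binding); soil uses 270 of 270 (binding).
Slack constraints have shadow price 0 (complementary slackness).
From A_Bᵀ y = c: 4·y_mulch + 4·y_soil = 24; 4·y_mulch + 5·y_soil = 27.
→ y_mulch = 3 and y_soil = 3.
Reduced cost of garden beds: c₃ − yᵀa₃ = 16.5 − (3·5 + 3·3) = 16.5 − 24 = -7.5.

-7.5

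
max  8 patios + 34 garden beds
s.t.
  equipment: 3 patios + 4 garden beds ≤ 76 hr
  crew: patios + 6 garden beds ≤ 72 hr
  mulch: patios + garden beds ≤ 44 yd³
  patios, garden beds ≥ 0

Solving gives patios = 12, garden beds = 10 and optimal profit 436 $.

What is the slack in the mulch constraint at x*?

22

mulch used = 1·12 + 1·10 = 22; slack = 44 − 22 = 22.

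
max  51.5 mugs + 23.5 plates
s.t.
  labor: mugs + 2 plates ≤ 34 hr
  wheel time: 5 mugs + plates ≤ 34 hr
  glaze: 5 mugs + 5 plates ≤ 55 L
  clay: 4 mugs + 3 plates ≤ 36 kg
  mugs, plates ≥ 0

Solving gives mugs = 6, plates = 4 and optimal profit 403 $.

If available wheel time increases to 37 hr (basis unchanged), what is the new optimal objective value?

419.5

At the optimum: labor uses 14 of 34 (slack = 20); wheel time uses 34 of 34 (binding); glaze uses 50 of 55 (slack = 5); clay uses 36 of 36 (binding).
Since labor, glaze are not tight, their duals are 0.
From A_Bᵀ y = c: 5·y_wheel time + 4·y_clay = 51.5; 1·y_wheel time + 3·y_clay = 23.5.
Solving: y_wheel time = 5.5, y_clay = 6.
Δz = y_wheel time·Δb = 5.5 × (3) = 16.5, so new z* = 403 + 16.5 = 419.5.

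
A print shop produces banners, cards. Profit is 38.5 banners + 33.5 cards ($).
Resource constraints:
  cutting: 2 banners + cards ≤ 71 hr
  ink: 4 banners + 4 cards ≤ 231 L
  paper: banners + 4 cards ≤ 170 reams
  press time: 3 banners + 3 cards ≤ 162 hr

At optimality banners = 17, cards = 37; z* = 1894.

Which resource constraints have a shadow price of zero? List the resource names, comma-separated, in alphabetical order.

ink, paper

cutting: 71/71 (binding)
ink: 216/231 (slack 15)
paper: 165/170 (slack 5)
press time: 162/162 (binding)
By complementary slackness, a constraint with positive slack has shadow price 0 → ink, paper.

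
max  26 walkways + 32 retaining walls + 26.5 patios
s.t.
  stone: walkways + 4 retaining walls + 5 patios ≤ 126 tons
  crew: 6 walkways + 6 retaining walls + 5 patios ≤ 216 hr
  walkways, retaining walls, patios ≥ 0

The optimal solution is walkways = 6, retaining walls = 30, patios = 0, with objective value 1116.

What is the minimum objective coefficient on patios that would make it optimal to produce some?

30

Both stone and crew are binding at x*.
From A_Bᵀ y = c: 1·y_stone + 6·y_crew = 26; 4·y_stone + 6·y_crew = 32.
Solving: y_stone = 2, y_crew = 4.
patios enters the basis when its profit ≥ yᵀa₃ = 2·5 + 4·5 = 30.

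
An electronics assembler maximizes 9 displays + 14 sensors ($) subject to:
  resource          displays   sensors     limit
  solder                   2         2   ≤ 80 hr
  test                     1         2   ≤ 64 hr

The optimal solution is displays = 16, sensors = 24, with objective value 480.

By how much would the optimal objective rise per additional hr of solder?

2

Both solder and test are binding at x*.
From A_Bᵀ y = c: 2·y_solder + 1·y_test = 9; 2·y_solder + 2·y_test = 14.
This yields shadow prices y_solder = 2, y_test = 5.
Shadow price of solder = 2.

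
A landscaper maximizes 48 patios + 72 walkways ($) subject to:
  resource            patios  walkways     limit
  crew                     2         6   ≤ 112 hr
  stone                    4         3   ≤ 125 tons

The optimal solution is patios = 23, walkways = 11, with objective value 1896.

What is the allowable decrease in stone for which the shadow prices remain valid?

Binding constraints: crew, stone. The basis is B = [[2,6],[4,3]] with det -18.
Per unit decrease in stone, x* moves by d = (-0.3333, 0.1111).
The basis stays optimal until patios reaches 0; allowable decrease = 69 tons.

69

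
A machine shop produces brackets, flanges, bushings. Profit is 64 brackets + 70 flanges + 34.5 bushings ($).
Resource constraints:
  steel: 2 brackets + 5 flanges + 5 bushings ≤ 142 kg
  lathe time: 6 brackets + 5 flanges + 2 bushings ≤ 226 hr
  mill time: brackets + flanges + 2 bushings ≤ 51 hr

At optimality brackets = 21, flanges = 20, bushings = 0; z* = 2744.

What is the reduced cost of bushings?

-8.5

Binding: steel and lathe time. Non-binding: mill time (10 unused).
Slack constraints have shadow price 0 (complementary slackness).
From A_Bᵀ y = c: 2·y_steel + 6·y_lathe time = 64; 5·y_steel + 5·y_lathe time = 70.
→ y_steel = 5 and y_lathe time = 9.
Reduced cost of bushings: c₃ − yᵀa₃ = 34.5 − (5·5 + 9·2) = 34.5 − 43 = -8.5.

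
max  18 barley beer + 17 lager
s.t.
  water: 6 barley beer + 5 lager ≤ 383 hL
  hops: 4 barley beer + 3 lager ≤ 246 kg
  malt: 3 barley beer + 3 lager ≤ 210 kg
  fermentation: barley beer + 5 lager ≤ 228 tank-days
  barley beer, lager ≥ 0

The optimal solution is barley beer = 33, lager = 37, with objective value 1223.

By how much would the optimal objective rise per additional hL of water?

At the optimum: water uses 383 of 383 (binding); hops uses 243 of 246 (slack = 3); malt uses 210 of 210 (binding); fermentation uses 218 of 228 (slack = 10).
By complementary slackness, y = 0 for the non-binding constraints.
The binding rows give the dual system: 6·y_water + 3·y_malt = 18 and 5·y_water + 3·y_malt = 17.
Solving: y_water = 1, y_malt = 4.
Shadow price of water = 1.

1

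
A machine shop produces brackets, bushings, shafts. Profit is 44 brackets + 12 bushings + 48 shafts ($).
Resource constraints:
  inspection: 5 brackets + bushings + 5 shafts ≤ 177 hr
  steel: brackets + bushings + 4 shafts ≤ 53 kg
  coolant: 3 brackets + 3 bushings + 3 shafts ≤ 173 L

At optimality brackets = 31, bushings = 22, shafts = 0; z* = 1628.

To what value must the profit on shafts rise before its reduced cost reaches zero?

At the optimum: inspection uses 177 of 177 (binding); steel uses 53 of 53 (binding); coolant uses 159 of 173 (slack = 14).
Since coolant is not tight, its dual is 0.
The binding rows give the dual system: 5·y_inspection + 1·y_steel = 44 and 1·y_inspection + 1·y_steel = 12.
This yields shadow prices y_inspection = 8, y_steel = 4.
shafts enters the basis when its profit ≥ yᵀa₃ = 8·5 + 4·4 = 56.

56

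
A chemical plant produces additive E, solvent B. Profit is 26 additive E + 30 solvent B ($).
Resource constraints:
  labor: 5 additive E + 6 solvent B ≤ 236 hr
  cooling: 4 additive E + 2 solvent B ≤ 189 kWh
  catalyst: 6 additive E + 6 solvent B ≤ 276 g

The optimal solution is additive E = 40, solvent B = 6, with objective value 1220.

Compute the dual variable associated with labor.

Check each constraint at x*: labor 236/236 (tight); cooling 172/189 (slack 17); catalyst 276/276 (tight).
By complementary slackness, y = 0 for the non-binding constraint.
Dual feasibility on the basic columns requires 5·y_labor + 6·y_catalyst = 26, 6·y_labor + 6·y_catalyst = 30.
Solving: y_labor = 4, y_catalyst = 1.
Shadow price of labor = 4.

4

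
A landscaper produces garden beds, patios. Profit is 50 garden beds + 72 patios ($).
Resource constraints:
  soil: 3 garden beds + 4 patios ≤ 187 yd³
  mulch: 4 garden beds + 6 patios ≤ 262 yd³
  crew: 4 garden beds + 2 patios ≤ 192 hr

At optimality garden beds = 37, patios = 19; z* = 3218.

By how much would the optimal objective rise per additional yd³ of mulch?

At the optimum: soil uses 187 of 187 (binding); mulch uses 262 of 262 (binding); crew uses 186 of 192 (slack = 6).
Since crew is not tight, its dual is 0.
Dual feasibility on the basic columns requires 3·y_soil + 4·y_mulch = 50, 4·y_soil + 6·y_mulch = 72.
→ y_soil = 6 and y_mulch = 8.
Shadow price of mulch = 8.

8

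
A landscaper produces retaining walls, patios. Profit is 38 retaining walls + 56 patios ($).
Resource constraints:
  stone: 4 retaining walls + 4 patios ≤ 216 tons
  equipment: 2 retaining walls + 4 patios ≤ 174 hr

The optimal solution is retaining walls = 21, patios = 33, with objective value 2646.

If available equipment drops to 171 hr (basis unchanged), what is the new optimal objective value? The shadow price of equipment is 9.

Δb = -3, so new z* = 2646 + (9)·(-3) = 2646 − 27 = 2619.

2619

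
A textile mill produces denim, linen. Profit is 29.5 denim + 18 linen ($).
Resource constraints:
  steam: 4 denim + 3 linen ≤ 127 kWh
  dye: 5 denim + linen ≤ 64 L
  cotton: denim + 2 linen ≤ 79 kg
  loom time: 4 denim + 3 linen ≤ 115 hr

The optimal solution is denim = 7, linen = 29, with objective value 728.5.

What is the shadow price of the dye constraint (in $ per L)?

1.5

At the optimum: steam uses 115 of 127 (slack = 12); dye uses 64 of 64 (binding); cotton uses 65 of 79 (slack = 14); loom time uses 115 of 115 (binding).
By complementary slackness, y = 0 for the non-binding constraints.
Dual feasibility on the basic columns requires 5·y_dye + 4·y_loom time = 29.5, 1·y_dye + 3·y_loom time = 18.
Solving: y_dye = 1.5, y_loom time = 5.5.
Shadow price of dye = 1.5.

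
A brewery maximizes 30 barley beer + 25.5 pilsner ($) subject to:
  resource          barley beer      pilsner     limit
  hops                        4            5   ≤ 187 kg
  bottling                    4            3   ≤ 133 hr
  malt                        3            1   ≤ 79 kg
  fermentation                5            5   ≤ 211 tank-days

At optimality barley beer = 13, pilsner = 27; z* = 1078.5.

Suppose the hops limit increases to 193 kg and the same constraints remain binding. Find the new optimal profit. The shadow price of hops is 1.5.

1087.5

Δb = 6, so new z* = 1078.5 + (1.5)·(6) = 1078.5 + 9 = 1087.5.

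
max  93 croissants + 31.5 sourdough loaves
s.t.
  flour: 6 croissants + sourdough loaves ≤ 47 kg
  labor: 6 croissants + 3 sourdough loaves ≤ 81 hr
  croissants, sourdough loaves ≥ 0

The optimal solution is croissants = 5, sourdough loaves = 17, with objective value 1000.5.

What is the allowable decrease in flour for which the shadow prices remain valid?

20

Binding constraints: flour, labor. The basis is B = [[6,1],[6,3]] with det 12.
Per unit decrease in flour, x* moves by d = (-0.25, 0.5).
The basis stays optimal until croissants reaches 0; allowable decrease = 20 kg.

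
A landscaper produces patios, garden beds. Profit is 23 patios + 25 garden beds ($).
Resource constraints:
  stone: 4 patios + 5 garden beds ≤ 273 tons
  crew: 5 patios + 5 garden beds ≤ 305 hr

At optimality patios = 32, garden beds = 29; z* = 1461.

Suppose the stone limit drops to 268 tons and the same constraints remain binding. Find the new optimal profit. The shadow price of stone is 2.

1451

Δb = -5, so new z* = 1461 + (2)·(-5) = 1461 − 10 = 1451.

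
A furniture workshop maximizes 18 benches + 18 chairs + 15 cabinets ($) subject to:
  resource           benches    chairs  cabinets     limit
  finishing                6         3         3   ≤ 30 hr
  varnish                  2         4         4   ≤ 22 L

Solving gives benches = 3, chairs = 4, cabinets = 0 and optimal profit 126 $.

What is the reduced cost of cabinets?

At the optimum: finishing uses 30 of 30 (binding); varnish uses 22 of 22 (binding).
The binding rows give the dual system: 6·y_finishing + 2·y_varnish = 18 and 3·y_finishing + 4·y_varnish = 18.
This yields shadow prices y_finishing = 2, y_varnish = 3.
Reduced cost of cabinets: c₃ − yᵀa₃ = 15 − (2·3 + 3·4) = 15 − 18 = -3.

-3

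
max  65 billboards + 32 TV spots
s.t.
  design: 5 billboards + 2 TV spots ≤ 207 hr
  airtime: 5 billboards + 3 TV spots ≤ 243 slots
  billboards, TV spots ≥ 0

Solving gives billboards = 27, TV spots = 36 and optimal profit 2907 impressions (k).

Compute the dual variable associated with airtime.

6

Both design and airtime are binding at x*.
Dual feasibility on the basic columns requires 5·y_design + 5·y_airtime = 65, 2·y_design + 3·y_airtime = 32.
Solving: y_design = 7, y_airtime = 6.
Shadow price of airtime = 6.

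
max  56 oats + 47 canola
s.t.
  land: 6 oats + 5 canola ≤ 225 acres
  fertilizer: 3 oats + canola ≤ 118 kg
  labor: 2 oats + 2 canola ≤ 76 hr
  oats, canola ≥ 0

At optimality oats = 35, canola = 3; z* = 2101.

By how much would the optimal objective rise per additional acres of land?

At the optimum: land uses 225 of 225 (binding); fertilizer uses 108 of 118 (slack = 10); labor uses 76 of 76 (binding).
By complementary slackness, y = 0 for the non-binding constraint.
From A_Bᵀ y = c: 6·y_land + 2·y_labor = 56; 5·y_land + 2·y_labor = 47.
This yields shadow prices y_land = 9, y_labor = 1.
Shadow price of land = 9.

9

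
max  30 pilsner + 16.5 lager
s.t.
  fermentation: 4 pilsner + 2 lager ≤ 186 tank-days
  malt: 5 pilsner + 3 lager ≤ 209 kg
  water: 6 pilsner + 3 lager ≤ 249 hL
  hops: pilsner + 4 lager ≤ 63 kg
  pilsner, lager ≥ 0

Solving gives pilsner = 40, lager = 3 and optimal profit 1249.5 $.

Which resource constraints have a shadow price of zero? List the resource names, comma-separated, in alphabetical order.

fermentation, hops

fermentation: 166/186 (slack 20)
malt: 209/209 (binding)
water: 249/249 (binding)
hops: 52/63 (slack 11)
By complementary slackness, a constraint with positive slack has shadow price 0 → fermentation, hops.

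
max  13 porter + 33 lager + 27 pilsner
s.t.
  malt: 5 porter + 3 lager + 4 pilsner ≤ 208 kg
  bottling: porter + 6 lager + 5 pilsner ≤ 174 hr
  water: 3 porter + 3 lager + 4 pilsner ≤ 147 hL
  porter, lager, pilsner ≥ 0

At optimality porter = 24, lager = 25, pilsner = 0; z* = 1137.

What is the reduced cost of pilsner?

-5

Check each constraint at x*: malt 195/208 (slack 13); bottling 174/174 (tight); water 147/147 (tight).
Slack constraints have shadow price 0 (complementary slackness).
Dual feasibility on the basic columns requires 1·y_bottling + 3·y_water = 13, 6·y_bottling + 3·y_water = 33.
→ y_bottling = 4 and y_water = 3.
Reduced cost of pilsner: c₃ − yᵀa₃ = 27 − (4·5 + 3·4) = 27 − 32 = -5.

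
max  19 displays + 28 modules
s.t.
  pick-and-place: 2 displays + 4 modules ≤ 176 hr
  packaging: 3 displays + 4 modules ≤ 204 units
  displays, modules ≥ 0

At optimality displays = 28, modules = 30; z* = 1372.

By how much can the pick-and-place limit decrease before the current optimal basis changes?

Binding constraints: pick-and-place, packaging. The basis is B = [[2,4],[3,4]] with det -4.
Per unit decrease in pick-and-place, x* moves by d = (1, -0.75).
The basis stays optimal until modules reaches 0; allowable decrease = 40 hr.

40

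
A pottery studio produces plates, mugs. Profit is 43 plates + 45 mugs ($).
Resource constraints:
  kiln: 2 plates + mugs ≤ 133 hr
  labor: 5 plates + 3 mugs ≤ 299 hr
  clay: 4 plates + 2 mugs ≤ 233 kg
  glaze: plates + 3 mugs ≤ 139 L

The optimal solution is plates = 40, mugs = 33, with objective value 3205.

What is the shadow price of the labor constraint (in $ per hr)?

7

Check each constraint at x*: kiln 113/133 (slack 20); labor 299/299 (tight); clay 226/233 (slack 7); glaze 139/139 (tight).
By complementary slackness, y = 0 for the non-binding constraints.
From A_Bᵀ y = c: 5·y_labor + 1·y_glaze = 43; 3·y_labor + 3·y_glaze = 45.
This yields shadow prices y_labor = 7, y_glaze = 8.
Shadow price of labor = 7.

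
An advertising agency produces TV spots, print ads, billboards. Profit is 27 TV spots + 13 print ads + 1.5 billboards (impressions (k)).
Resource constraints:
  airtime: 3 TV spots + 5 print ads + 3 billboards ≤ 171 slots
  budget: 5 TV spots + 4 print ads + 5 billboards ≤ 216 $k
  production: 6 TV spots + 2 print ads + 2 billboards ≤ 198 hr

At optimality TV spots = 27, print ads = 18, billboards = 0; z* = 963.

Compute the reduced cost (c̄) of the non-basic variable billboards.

At the optimum: airtime uses 171 of 171 (binding); budget uses 207 of 216 (slack = 9); production uses 198 of 198 (binding).
By complementary slackness, y = 0 for the non-binding constraint.
From A_Bᵀ y = c: 3·y_airtime + 6·y_production = 27; 5·y_airtime + 2·y_production = 13.
→ y_airtime = 1 and y_production = 4.
Reduced cost of billboards: c₃ − yᵀa₃ = 1.5 − (1·3 + 4·2) = 1.5 − 11 = -9.5.

-9.5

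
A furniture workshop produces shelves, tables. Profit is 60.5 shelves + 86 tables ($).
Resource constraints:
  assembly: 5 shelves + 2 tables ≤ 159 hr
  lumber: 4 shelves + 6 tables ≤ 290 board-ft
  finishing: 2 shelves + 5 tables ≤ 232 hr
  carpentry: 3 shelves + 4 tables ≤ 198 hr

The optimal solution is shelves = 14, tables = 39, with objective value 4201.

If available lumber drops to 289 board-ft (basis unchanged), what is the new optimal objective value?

4193

Check each constraint at x*: assembly 148/159 (slack 11); lumber 290/290 (tight); finishing 223/232 (slack 9); carpentry 198/198 (tight).
Since assembly, finishing are not tight, their duals are 0.
From A_Bᵀ y = c: 4·y_lumber + 3·y_carpentry = 60.5; 6·y_lumber + 4·y_carpentry = 86.
→ y_lumber = 8 and y_carpentry = 9.5.
Δz = y_lumber·Δb = 8 × (-1) = -8, so new z* = 4201 − 8 = 4193.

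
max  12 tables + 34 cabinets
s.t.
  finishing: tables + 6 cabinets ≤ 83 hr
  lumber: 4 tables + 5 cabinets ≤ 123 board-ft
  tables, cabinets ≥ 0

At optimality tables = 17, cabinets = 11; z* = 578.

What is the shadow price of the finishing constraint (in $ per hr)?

4

Check each constraint at x*: finishing 83/83 (tight); lumber 123/123 (tight).
Dual feasibility on the basic columns requires 1·y_finishing + 4·y_lumber = 12, 6·y_finishing + 5·y_lumber = 34.
Solving: y_finishing = 4, y_lumber = 2.
Shadow price of finishing = 4.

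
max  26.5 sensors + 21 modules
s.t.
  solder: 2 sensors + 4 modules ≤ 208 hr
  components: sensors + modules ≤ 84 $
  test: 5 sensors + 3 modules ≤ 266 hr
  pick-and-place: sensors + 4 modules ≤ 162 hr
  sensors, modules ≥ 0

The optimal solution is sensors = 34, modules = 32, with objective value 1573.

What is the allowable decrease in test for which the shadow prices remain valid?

144.5

Binding constraints: test, pick-and-place. The basis is B = [[5,3],[1,4]] with det 17.
Per unit decrease in test, x* moves by d = (-0.2353, 0.0588).
The basis stays optimal until sensors reaches 0; allowable decrease = 144.5 hr.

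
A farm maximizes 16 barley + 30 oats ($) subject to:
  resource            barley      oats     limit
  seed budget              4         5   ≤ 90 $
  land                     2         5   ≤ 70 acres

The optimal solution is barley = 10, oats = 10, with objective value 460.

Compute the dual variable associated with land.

Check each constraint at x*: seed budget 90/90 (tight); land 70/70 (tight).
From A_Bᵀ y = c: 4·y_seed budget + 2·y_land = 16; 5·y_seed budget + 5·y_land = 30.
→ y_seed budget = 2 and y_land = 4.
Shadow price of land = 4.

4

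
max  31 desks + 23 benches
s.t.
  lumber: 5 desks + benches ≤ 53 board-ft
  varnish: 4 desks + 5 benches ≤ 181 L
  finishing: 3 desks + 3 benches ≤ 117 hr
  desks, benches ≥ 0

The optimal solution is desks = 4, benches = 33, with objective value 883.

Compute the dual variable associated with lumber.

Binding: lumber and varnish. Non-binding: finishing (6 unused).
By complementary slackness, y = 0 for the non-binding constraint.
Dual feasibility on the basic columns requires 5·y_lumber + 4·y_varnish = 31, 1·y_lumber + 5·y_varnish = 23.
Solving: y_lumber = 3, y_varnish = 4.
Shadow price of lumber = 3.

3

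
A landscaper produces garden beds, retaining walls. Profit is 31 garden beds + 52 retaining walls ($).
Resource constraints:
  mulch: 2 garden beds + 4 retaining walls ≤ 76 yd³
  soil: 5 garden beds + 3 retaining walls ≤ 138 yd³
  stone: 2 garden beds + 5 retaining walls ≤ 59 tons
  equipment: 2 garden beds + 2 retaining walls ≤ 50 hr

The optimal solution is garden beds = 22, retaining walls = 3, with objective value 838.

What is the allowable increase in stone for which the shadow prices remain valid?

Binding constraints: stone, equipment. The basis is B = [[2,5],[2,2]] with det -6.
Per unit increase in stone, x* moves by d = (-0.3333, 0.3333).
The basis stays optimal until mulch becomes binding; allowable increase = 30 tons.

30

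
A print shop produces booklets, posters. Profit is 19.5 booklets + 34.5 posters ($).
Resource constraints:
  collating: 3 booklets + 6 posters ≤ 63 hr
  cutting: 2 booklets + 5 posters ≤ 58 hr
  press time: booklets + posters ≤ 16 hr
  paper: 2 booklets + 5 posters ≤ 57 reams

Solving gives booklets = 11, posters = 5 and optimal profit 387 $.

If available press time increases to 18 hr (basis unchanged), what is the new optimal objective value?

396

Binding: collating and press time. Non-binding: cutting (11 unused), paper (10 unused).
Since cutting, paper are not tight, their duals are 0.
The binding rows give the dual system: 3·y_collating + 1·y_press time = 19.5 and 6·y_collating + 1·y_press time = 34.5.
Solving: y_collating = 5, y_press time = 4.5.
Δz = y_press time·Δb = 4.5 × (2) = 9, so new z* = 387 + 9 = 396.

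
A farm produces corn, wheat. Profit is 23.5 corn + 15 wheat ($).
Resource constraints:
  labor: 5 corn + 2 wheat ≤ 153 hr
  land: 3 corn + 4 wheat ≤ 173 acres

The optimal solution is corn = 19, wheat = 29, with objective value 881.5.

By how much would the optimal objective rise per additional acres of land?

Both labor and land are binding at x*.
From A_Bᵀ y = c: 5·y_labor + 3·y_land = 23.5; 2·y_labor + 4·y_land = 15.
This yields shadow prices y_labor = 3.5, y_land = 2.
Shadow price of land = 2.

2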